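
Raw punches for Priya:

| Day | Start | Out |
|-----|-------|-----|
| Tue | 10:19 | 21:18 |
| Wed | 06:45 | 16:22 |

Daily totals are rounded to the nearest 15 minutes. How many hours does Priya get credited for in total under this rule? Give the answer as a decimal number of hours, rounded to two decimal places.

Tue: 10:19–21:18 = 10 h 59 min → rounds to 11 h 0 min
Wed: 06:45–16:22 = 9 h 37 min → rounds to 9 h 30 min
Total credited: 20 h 30 min.

20.50 hours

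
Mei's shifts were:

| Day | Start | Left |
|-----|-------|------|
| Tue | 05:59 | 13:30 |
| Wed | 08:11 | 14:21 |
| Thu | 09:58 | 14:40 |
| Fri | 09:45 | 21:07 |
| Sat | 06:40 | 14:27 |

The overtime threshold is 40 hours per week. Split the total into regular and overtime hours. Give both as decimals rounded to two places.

Tue: 05:59–13:30 = 7 h 31 min
Wed: 08:11–14:21 = 6 h 10 min
Thu: 09:58–14:40 = 4 h 42 min
Fri: 09:45–21:07 = 11 h 22 min
Sat: 06:40–14:27 = 7 h 47 min
Total worked: 37 h 32 min = 37.53 h.
Threshold 40 h → overtime 0 h 0 min, regular 37 h 32 min.

Regular 37.53 hours, overtime 0.00 hours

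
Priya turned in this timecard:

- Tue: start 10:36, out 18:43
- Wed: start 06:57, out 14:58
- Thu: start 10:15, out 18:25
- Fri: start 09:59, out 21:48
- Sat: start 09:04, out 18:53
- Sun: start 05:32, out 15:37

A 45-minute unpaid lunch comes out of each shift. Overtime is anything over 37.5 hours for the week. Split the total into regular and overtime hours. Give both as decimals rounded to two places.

Regular 37.50 hours, overtime 14.02 hours

Tue: 10:36–18:43 = 8 h 7 min; less 45 min break → 7 h 22 min
Wed: 06:57–14:58 = 8 h 1 min; less 45 min break → 7 h 16 min
Thu: 10:15–18:25 = 8 h 10 min; less 45 min break → 7 h 25 min
Fri: 09:59–21:48 = 11 h 49 min; less 45 min break → 11 h 4 min
Sat: 09:04–18:53 = 9 h 49 min; less 45 min break → 9 h 4 min
Sun: 05:32–15:37 = 10 h 5 min; less 45 min break → 9 h 20 min
Total worked: 51 h 31 min = 51.52 h.
Threshold 37.5 h → overtime 14 h 1 min, regular 37 h 30 min.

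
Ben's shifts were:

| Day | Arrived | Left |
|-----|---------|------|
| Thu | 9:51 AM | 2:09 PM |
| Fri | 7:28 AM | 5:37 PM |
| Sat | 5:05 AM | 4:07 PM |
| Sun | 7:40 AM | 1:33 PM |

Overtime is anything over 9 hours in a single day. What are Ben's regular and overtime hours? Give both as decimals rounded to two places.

Regular 28.18 hours, overtime 3.18 hours

Thu: 9:51 AM–2:09 PM = 4 h 18 min
Fri: 7:28 AM–5:37 PM = 10 h 9 min
Sat: 5:05 AM–4:07 PM = 11 h 2 min
Sun: 7:40 AM–1:33 PM = 5 h 53 min
Thu reg 4 h 18 min / OT 0 h 0 min; Fri reg 9 h 0 min / OT 1 h 9 min; Sat reg 9 h 0 min / OT 2 h 2 min; Sun reg 5 h 53 min / OT 0 h 0 min.
Totals: regular 28 h 11 min, overtime 3 h 11 min.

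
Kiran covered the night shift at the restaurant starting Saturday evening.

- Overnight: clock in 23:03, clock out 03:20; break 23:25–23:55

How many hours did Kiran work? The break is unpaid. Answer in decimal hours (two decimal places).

3.78 hours

Overnight: 23:03 → midnight = 0 h 57 min; midnight → 03:20 = 3 h 20 min; span 4 h 17 min; less 30 min break → 3 h 47 min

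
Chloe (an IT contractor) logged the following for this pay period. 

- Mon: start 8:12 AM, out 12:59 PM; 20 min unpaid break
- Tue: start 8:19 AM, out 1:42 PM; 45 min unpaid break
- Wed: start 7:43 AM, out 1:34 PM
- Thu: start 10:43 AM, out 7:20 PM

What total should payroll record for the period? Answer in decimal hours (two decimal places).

Mon: 8:12 AM–12:59 PM = 4 h 47 min; less 20 min break → 4 h 27 min
Tue: 8:19 AM–1:42 PM = 5 h 23 min; less 45 min break → 4 h 38 min
Wed: 7:43 AM–1:34 PM = 5 h 51 min
Thu: 10:43 AM–7:20 PM = 8 h 37 min
Total: 4 h 27 min + 4 h 38 min + 5 h 51 min + 8 h 37 min = 23 h 33 min.

23.55 hours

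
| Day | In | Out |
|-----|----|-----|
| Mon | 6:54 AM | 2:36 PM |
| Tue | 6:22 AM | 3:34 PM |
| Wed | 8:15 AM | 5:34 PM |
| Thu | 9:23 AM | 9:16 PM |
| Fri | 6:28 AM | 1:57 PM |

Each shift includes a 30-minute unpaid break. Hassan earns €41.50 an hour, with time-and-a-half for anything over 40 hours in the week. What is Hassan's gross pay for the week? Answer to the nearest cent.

€1851.94

Mon: 6:54 AM–2:36 PM = 7 h 42 min; less 30 min break → 7 h 12 min
Tue: 6:22 AM–3:34 PM = 9 h 12 min; less 30 min break → 8 h 42 min
Wed: 8:15 AM–5:34 PM = 9 h 19 min; less 30 min break → 8 h 49 min
Thu: 9:23 AM–9:16 PM = 11 h 53 min; less 30 min break → 11 h 23 min
Fri: 6:28 AM–1:57 PM = 7 h 29 min; less 30 min break → 6 h 59 min
Total worked: 43 h 5 min = 2585 min.
Regular 40 h 0 min = 2400 min at €41.50/h; overtime 3 h 5 min = 185 min at €62.25/h.
Pay = (2400 × €41.50 + 185 × €62.25) ÷ 60 = €1851.94.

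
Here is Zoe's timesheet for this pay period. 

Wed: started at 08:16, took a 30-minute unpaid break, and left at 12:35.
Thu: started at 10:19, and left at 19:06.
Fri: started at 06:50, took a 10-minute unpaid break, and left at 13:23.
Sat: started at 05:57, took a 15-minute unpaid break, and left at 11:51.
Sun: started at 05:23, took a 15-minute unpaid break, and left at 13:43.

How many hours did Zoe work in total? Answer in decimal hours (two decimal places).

Wed: 08:16–12:35 = 4 h 19 min; less 30 min break → 3 h 49 min
Thu: 10:19–19:06 = 8 h 47 min
Fri: 06:50–13:23 = 6 h 33 min; less 10 min break → 6 h 23 min
Sat: 05:57–11:51 = 5 h 54 min; less 15 min break → 5 h 39 min
Sun: 05:23–13:43 = 8 h 20 min; less 15 min break → 8 h 5 min
Total: 3 h 49 min + 8 h 47 min + 6 h 23 min + 5 h 39 min + 8 h 5 min = 32 h 43 min.

32.72 hours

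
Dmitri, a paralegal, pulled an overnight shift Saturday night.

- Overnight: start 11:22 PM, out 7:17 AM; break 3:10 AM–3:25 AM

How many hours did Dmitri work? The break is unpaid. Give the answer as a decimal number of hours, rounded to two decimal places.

7.67 hours

Overnight: 11:22 PM → midnight = 0 h 38 min; midnight → 7:17 AM = 7 h 17 min; span 7 h 55 min; less 15 min break → 7 h 40 min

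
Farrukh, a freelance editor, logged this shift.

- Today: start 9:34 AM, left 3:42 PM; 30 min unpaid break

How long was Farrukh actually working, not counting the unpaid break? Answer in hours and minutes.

5 h 38 min

Today: 9:34 AM–3:42 PM = 6 h 8 min; less 30 min break → 5 h 38 min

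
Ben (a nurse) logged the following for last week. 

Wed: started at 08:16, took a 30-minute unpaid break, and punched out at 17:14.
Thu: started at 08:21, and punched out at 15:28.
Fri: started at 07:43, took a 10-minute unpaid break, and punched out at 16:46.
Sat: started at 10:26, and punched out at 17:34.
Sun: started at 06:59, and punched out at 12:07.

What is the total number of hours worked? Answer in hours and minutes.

36 h 44 min

Wed: 08:16–17:14 = 8 h 58 min; less 30 min break → 8 h 28 min
Thu: 08:21–15:28 = 7 h 7 min
Fri: 07:43–16:46 = 9 h 3 min; less 10 min break → 8 h 53 min
Sat: 10:26–17:34 = 7 h 8 min
Sun: 06:59–12:07 = 5 h 8 min
Total: 8 h 28 min + 7 h 7 min + 8 h 53 min + 7 h 8 min + 5 h 8 min = 36 h 44 min.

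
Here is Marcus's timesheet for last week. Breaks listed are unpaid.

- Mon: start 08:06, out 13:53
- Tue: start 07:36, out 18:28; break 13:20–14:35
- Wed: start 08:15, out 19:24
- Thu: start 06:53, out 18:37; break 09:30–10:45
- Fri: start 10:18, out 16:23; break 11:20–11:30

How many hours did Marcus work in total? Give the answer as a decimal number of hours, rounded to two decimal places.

42.95 hours

Mon: 08:06–13:53 = 5 h 47 min
Tue: 07:36–18:28 = 10 h 52 min; less 75 min break → 9 h 37 min
Wed: 08:15–19:24 = 11 h 9 min
Thu: 06:53–18:37 = 11 h 44 min; less 75 min break → 10 h 29 min
Fri: 10:18–16:23 = 6 h 5 min; less 10 min break → 5 h 55 min
Total: 5 h 47 min + 9 h 37 min + 11 h 9 min + 10 h 29 min + 5 h 55 min = 42 h 57 min.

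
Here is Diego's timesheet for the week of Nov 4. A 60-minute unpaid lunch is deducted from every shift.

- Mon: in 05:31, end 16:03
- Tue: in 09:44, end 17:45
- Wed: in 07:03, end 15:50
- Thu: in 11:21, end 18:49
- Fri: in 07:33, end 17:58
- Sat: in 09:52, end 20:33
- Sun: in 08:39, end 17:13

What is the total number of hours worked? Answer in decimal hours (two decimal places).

57.47 hours

Mon: 05:31–16:03 = 10 h 32 min; less 60 min break → 9 h 32 min
Tue: 09:44–17:45 = 8 h 1 min; less 60 min break → 7 h 1 min
Wed: 07:03–15:50 = 8 h 47 min; less 60 min break → 7 h 47 min
Thu: 11:21–18:49 = 7 h 28 min; less 60 min break → 6 h 28 min
Fri: 07:33–17:58 = 10 h 25 min; less 60 min break → 9 h 25 min
Sat: 09:52–20:33 = 10 h 41 min; less 60 min break → 9 h 41 min
Sun: 08:39–17:13 = 8 h 34 min; less 60 min break → 7 h 34 min
Total: 9 h 32 min + 7 h 1 min + 7 h 47 min + 6 h 28 min + 9 h 25 min + 9 h 41 min + 7 h 34 min = 57 h 28 min.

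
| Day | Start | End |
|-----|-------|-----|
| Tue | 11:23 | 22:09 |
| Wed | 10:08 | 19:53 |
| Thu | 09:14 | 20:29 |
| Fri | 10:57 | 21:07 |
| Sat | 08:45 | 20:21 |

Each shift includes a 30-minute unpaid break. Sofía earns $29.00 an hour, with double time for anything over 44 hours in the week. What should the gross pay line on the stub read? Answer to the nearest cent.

Tue: 11:23–22:09 = 10 h 46 min; less 30 min break → 10 h 16 min
Wed: 10:08–19:53 = 9 h 45 min; less 30 min break → 9 h 15 min
Thu: 09:14–20:29 = 11 h 15 min; less 30 min break → 10 h 45 min
Fri: 10:57–21:07 = 10 h 10 min; less 30 min break → 9 h 40 min
Sat: 08:45–20:21 = 11 h 36 min; less 30 min break → 11 h 6 min
Total worked: 51 h 2 min = 3062 min.
Regular 44 h 0 min = 2640 min at $29.00/h; overtime 7 h 2 min = 422 min at $58.00/h.
Pay = (2640 × $29.00 + 422 × $58.00) ÷ 60 = $1683.93.

$1683.93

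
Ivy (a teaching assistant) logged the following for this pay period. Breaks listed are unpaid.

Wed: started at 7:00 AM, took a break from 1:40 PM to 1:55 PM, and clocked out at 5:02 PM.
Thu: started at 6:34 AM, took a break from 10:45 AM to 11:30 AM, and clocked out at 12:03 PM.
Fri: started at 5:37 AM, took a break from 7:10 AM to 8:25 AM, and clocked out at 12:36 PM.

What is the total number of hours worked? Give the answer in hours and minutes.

20 h 15 min

Wed: 7:00 AM–5:02 PM = 10 h 2 min; less 15 min break → 9 h 47 min
Thu: 6:34 AM–12:03 PM = 5 h 29 min; less 45 min break → 4 h 44 min
Fri: 5:37 AM–12:36 PM = 6 h 59 min; less 75 min break → 5 h 44 min
Total: 9 h 47 min + 4 h 44 min + 5 h 44 min = 20 h 15 min.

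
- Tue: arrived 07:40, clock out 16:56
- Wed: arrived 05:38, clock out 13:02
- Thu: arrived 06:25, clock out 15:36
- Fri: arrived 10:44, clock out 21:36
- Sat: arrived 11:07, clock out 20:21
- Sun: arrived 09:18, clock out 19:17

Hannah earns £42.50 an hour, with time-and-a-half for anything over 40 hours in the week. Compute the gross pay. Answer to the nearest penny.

Tue: 07:40–16:56 = 9 h 16 min
Wed: 05:38–13:02 = 7 h 24 min
Thu: 06:25–15:36 = 9 h 11 min
Fri: 10:44–21:36 = 10 h 52 min
Sat: 11:07–20:21 = 9 h 14 min
Sun: 09:18–19:17 = 9 h 59 min
Total worked: 55 h 56 min = 3356 min.
Regular 40 h 0 min = 2400 min at £42.50/h; overtime 15 h 56 min = 956 min at £63.75/h.
Pay = (2400 × £42.50 + 956 × £63.75) ÷ 60 = £2715.75.

£2715.75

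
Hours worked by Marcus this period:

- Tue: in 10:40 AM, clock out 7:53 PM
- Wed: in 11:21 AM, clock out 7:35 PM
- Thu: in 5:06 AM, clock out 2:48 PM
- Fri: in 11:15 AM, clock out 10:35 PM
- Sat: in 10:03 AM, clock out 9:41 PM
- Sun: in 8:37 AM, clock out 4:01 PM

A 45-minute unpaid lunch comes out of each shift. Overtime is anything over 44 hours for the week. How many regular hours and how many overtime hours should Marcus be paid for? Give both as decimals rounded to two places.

Tue: 10:40 AM–7:53 PM = 9 h 13 min; less 45 min break → 8 h 28 min
Wed: 11:21 AM–7:35 PM = 8 h 14 min; less 45 min break → 7 h 29 min
Thu: 5:06 AM–2:48 PM = 9 h 42 min; less 45 min break → 8 h 57 min
Fri: 11:15 AM–10:35 PM = 11 h 20 min; less 45 min break → 10 h 35 min
Sat: 10:03 AM–9:41 PM = 11 h 38 min; less 45 min break → 10 h 53 min
Sun: 8:37 AM–4:01 PM = 7 h 24 min; less 45 min break → 6 h 39 min
Total worked: 53 h 1 min = 53.02 h.
Threshold 44 h → overtime 9 h 1 min, regular 44 h 0 min.

Regular 44.00 hours, overtime 9.02 hours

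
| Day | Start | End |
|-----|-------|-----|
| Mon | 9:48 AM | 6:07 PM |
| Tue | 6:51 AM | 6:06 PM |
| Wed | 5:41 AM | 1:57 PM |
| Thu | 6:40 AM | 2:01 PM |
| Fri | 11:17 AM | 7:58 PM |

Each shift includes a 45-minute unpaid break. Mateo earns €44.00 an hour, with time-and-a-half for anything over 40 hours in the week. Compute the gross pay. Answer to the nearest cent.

€1767.70

Mon: 9:48 AM–6:07 PM = 8 h 19 min; less 45 min break → 7 h 34 min
Tue: 6:51 AM–6:06 PM = 11 h 15 min; less 45 min break → 10 h 30 min
Wed: 5:41 AM–1:57 PM = 8 h 16 min; less 45 min break → 7 h 31 min
Thu: 6:40 AM–2:01 PM = 7 h 21 min; less 45 min break → 6 h 36 min
Fri: 11:17 AM–7:58 PM = 8 h 41 min; less 45 min break → 7 h 56 min
Total worked: 40 h 7 min = 2407 min.
Regular 40 h 0 min = 2400 min at €44.00/h; overtime 0 h 7 min = 7 min at €66.00/h.
Pay = (2400 × €44.00 + 7 × €66.00) ÷ 60 = €1767.70.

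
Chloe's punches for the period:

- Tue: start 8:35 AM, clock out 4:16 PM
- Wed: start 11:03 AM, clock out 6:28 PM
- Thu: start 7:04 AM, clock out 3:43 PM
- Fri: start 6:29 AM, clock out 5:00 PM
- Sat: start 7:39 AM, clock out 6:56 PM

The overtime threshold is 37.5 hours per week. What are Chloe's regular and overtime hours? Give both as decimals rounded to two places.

Regular 37.50 hours, overtime 8.05 hours

Tue: 8:35 AM–4:16 PM = 7 h 41 min
Wed: 11:03 AM–6:28 PM = 7 h 25 min
Thu: 7:04 AM–3:43 PM = 8 h 39 min
Fri: 6:29 AM–5:00 PM = 10 h 31 min
Sat: 7:39 AM–6:56 PM = 11 h 17 min
Total worked: 45 h 33 min = 45.55 h.
Threshold 37.5 h → overtime 8 h 3 min, regular 37 h 30 min.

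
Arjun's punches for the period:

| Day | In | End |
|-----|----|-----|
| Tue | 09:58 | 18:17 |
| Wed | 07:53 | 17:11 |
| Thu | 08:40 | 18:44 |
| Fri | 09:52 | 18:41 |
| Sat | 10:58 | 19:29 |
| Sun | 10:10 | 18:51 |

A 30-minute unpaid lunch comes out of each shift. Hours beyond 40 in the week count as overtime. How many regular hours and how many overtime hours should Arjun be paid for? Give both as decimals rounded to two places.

Regular 40.00 hours, overtime 10.70 hours

Tue: 09:58–18:17 = 8 h 19 min; less 30 min break → 7 h 49 min
Wed: 07:53–17:11 = 9 h 18 min; less 30 min break → 8 h 48 min
Thu: 08:40–18:44 = 10 h 4 min; less 30 min break → 9 h 34 min
Fri: 09:52–18:41 = 8 h 49 min; less 30 min break → 8 h 19 min
Sat: 10:58–19:29 = 8 h 31 min; less 30 min break → 8 h 1 min
Sun: 10:10–18:51 = 8 h 41 min; less 30 min break → 8 h 11 min
Total worked: 50 h 42 min = 50.70 h.
Threshold 40 h → overtime 10 h 42 min, regular 40 h 0 min.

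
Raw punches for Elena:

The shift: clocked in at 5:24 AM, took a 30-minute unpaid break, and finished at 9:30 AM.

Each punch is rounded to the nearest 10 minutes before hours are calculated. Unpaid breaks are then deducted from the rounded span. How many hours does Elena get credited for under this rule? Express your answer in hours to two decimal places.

The shift: in 5:24 AM→5:20 AM, out 9:30 AM→9:30 AM; 4 h 10 min − 30 min = 3 h 40 min

3.67 hours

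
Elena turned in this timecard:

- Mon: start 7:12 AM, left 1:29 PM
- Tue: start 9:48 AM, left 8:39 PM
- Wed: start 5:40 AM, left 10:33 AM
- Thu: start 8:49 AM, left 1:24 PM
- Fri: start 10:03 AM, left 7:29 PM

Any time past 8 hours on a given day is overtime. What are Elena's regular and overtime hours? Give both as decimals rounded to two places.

Regular 31.75 hours, overtime 4.28 hours

Mon: 7:12 AM–1:29 PM = 6 h 17 min
Tue: 9:48 AM–8:39 PM = 10 h 51 min
Wed: 5:40 AM–10:33 AM = 4 h 53 min
Thu: 8:49 AM–1:24 PM = 4 h 35 min
Fri: 10:03 AM–7:29 PM = 9 h 26 min
Mon reg 6 h 17 min / OT 0 h 0 min; Tue reg 8 h 0 min / OT 2 h 51 min; Wed reg 4 h 53 min / OT 0 h 0 min; Thu reg 4 h 35 min / OT 0 h 0 min; Fri reg 8 h 0 min / OT 1 h 26 min.
Totals: regular 31 h 45 min, overtime 4 h 17 min.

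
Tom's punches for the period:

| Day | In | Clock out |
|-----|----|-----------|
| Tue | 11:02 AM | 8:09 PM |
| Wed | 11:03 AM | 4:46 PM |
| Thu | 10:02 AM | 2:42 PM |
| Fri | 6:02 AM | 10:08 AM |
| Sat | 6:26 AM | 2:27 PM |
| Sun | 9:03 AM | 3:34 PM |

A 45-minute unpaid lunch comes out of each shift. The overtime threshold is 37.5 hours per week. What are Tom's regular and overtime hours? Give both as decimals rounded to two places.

Regular 33.63 hours, overtime 0.00 hours

Tue: 11:02 AM–8:09 PM = 9 h 7 min; less 45 min break → 8 h 22 min
Wed: 11:03 AM–4:46 PM = 5 h 43 min; less 45 min break → 4 h 58 min
Thu: 10:02 AM–2:42 PM = 4 h 40 min; less 45 min break → 3 h 55 min
Fri: 6:02 AM–10:08 AM = 4 h 6 min; less 45 min break → 3 h 21 min
Sat: 6:26 AM–2:27 PM = 8 h 1 min; less 45 min break → 7 h 16 min
Sun: 9:03 AM–3:34 PM = 6 h 31 min; less 45 min break → 5 h 46 min
Total worked: 33 h 38 min = 33.63 h.
Threshold 37.5 h → overtime 0 h 0 min, regular 33 h 38 min.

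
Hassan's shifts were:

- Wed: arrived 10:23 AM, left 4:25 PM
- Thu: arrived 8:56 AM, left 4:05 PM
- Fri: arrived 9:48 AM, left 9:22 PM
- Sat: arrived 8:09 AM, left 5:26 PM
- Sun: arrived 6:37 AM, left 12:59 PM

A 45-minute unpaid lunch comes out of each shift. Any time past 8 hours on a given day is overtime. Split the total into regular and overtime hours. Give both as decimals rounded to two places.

Regular 33.30 hours, overtime 3.35 hours

Wed: 10:23 AM–4:25 PM = 6 h 2 min; less 45 min break → 5 h 17 min
Thu: 8:56 AM–4:05 PM = 7 h 9 min; less 45 min break → 6 h 24 min
Fri: 9:48 AM–9:22 PM = 11 h 34 min; less 45 min break → 10 h 49 min
Sat: 8:09 AM–5:26 PM = 9 h 17 min; less 45 min break → 8 h 32 min
Sun: 6:37 AM–12:59 PM = 6 h 22 min; less 45 min break → 5 h 37 min
Wed reg 5 h 17 min / OT 0 h 0 min; Thu reg 6 h 24 min / OT 0 h 0 min; Fri reg 8 h 0 min / OT 2 h 49 min; Sat reg 8 h 0 min / OT 0 h 32 min; Sun reg 5 h 37 min / OT 0 h 0 min.
Totals: regular 33 h 18 min, overtime 3 h 21 min.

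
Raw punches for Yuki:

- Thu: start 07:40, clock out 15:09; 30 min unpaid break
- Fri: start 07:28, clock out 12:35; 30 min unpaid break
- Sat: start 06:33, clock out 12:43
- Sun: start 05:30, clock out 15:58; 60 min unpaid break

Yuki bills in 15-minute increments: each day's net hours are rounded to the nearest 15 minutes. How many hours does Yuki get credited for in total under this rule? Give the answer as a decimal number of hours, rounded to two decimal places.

27.25 hours

Thu: 07:40–15:09 = 7 h 29 min − 30 min = 6 h 59 min → rounds to 7 h 0 min
Fri: 07:28–12:35 = 5 h 7 min − 30 min = 4 h 37 min → rounds to 4 h 30 min
Sat: 06:33–12:43 = 6 h 10 min → rounds to 6 h 15 min
Sun: 05:30–15:58 = 10 h 28 min − 60 min = 9 h 28 min → rounds to 9 h 30 min
Total credited: 27 h 15 min.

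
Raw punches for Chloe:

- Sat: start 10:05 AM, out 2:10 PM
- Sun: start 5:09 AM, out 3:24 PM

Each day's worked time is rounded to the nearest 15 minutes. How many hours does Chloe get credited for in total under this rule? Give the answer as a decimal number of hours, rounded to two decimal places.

Sat: 10:05 AM–2:10 PM = 4 h 5 min → rounds to 4 h 0 min
Sun: 5:09 AM–3:24 PM = 10 h 15 min → rounds to 10 h 15 min
Total credited: 14 h 15 min.

14.25 hours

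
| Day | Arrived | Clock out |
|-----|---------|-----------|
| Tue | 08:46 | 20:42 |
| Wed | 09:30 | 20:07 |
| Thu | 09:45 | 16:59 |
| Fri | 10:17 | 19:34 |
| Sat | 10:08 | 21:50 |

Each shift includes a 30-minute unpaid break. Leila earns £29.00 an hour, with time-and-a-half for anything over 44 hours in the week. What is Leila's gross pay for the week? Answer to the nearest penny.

£1461.60

Tue: 08:46–20:42 = 11 h 56 min; less 30 min break → 11 h 26 min
Wed: 09:30–20:07 = 10 h 37 min; less 30 min break → 10 h 7 min
Thu: 09:45–16:59 = 7 h 14 min; less 30 min break → 6 h 44 min
Fri: 10:17–19:34 = 9 h 17 min; less 30 min break → 8 h 47 min
Sat: 10:08–21:50 = 11 h 42 min; less 30 min break → 11 h 12 min
Total worked: 48 h 16 min = 2896 min.
Regular 44 h 0 min = 2640 min at £29.00/h; overtime 4 h 16 min = 256 min at £43.50/h.
Pay = (2640 × £29.00 + 256 × £43.50) ÷ 60 = £1461.60.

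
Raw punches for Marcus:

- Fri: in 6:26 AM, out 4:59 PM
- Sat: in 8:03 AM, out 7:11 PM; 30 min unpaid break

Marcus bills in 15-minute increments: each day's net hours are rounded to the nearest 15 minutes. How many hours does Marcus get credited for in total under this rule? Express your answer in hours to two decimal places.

Fri: 6:26 AM–4:59 PM = 10 h 33 min → rounds to 10 h 30 min
Sat: 8:03 AM–7:11 PM = 11 h 8 min − 30 min = 10 h 38 min → rounds to 10 h 45 min
Total credited: 21 h 15 min.

21.25 hours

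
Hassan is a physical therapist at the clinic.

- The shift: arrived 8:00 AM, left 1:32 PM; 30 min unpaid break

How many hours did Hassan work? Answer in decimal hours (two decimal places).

5.03 hours

The shift: 8:00 AM–1:32 PM = 5 h 32 min; less 30 min break → 5 h 2 min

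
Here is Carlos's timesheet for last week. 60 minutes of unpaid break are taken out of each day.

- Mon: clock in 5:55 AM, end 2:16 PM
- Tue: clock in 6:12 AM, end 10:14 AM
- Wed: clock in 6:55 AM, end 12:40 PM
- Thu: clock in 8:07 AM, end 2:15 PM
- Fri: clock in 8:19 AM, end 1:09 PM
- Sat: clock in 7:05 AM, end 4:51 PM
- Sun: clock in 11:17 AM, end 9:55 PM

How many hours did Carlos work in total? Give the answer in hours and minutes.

42 h 30 min

Mon: 5:55 AM–2:16 PM = 8 h 21 min; less 60 min break → 7 h 21 min
Tue: 6:12 AM–10:14 AM = 4 h 2 min; less 60 min break → 3 h 2 min
Wed: 6:55 AM–12:40 PM = 5 h 45 min; less 60 min break → 4 h 45 min
Thu: 8:07 AM–2:15 PM = 6 h 8 min; less 60 min break → 5 h 8 min
Fri: 8:19 AM–1:09 PM = 4 h 50 min; less 60 min break → 3 h 50 min
Sat: 7:05 AM–4:51 PM = 9 h 46 min; less 60 min break → 8 h 46 min
Sun: 11:17 AM–9:55 PM = 10 h 38 min; less 60 min break → 9 h 38 min
Total: 7 h 21 min + 3 h 2 min + 4 h 45 min + 5 h 8 min + 3 h 50 min + 8 h 46 min + 9 h 38 min = 42 h 30 min.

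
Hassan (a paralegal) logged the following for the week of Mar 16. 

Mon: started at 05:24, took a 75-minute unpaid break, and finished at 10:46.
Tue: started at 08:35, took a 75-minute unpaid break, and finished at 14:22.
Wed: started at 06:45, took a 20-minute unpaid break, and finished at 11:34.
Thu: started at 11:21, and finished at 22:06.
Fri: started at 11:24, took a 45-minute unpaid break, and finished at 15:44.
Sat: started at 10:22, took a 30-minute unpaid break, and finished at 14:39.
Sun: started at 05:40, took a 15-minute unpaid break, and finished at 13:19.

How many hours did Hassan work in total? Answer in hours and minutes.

38 h 39 min

Mon: 05:24–10:46 = 5 h 22 min; less 75 min break → 4 h 7 min
Tue: 08:35–14:22 = 5 h 47 min; less 75 min break → 4 h 32 min
Wed: 06:45–11:34 = 4 h 49 min; less 20 min break → 4 h 29 min
Thu: 11:21–22:06 = 10 h 45 min
Fri: 11:24–15:44 = 4 h 20 min; less 45 min break → 3 h 35 min
Sat: 10:22–14:39 = 4 h 17 min; less 30 min break → 3 h 47 min
Sun: 05:40–13:19 = 7 h 39 min; less 15 min break → 7 h 24 min
Total: 4 h 7 min + 4 h 32 min + 4 h 29 min + 10 h 45 min + 3 h 35 min + 3 h 47 min + 7 h 24 min = 38 h 39 min.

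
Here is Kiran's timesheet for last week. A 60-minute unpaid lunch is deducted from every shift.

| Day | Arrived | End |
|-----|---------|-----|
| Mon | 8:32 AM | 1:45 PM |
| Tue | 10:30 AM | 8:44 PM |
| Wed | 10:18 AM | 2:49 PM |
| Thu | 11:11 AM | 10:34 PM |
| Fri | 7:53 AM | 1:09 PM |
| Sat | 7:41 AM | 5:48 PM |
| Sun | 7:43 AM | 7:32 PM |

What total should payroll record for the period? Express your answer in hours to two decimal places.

51.55 hours

Mon: 8:32 AM–1:45 PM = 5 h 13 min; less 60 min break → 4 h 13 min
Tue: 10:30 AM–8:44 PM = 10 h 14 min; less 60 min break → 9 h 14 min
Wed: 10:18 AM–2:49 PM = 4 h 31 min; less 60 min break → 3 h 31 min
Thu: 11:11 AM–10:34 PM = 11 h 23 min; less 60 min break → 10 h 23 min
Fri: 7:53 AM–1:09 PM = 5 h 16 min; less 60 min break → 4 h 16 min
Sat: 7:41 AM–5:48 PM = 10 h 7 min; less 60 min break → 9 h 7 min
Sun: 7:43 AM–7:32 PM = 11 h 49 min; less 60 min break → 10 h 49 min
Total: 4 h 13 min + 9 h 14 min + 3 h 31 min + 10 h 23 min + 4 h 16 min + 9 h 7 min + 10 h 49 min = 51 h 33 min.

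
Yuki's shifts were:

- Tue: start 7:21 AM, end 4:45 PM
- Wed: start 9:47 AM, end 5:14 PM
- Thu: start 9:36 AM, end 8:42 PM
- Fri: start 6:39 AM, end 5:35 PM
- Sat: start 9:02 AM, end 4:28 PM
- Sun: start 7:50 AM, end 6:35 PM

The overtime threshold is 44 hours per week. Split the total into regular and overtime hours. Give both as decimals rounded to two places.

Tue: 7:21 AM–4:45 PM = 9 h 24 min
Wed: 9:47 AM–5:14 PM = 7 h 27 min
Thu: 9:36 AM–8:42 PM = 11 h 6 min
Fri: 6:39 AM–5:35 PM = 10 h 56 min
Sat: 9:02 AM–4:28 PM = 7 h 26 min
Sun: 7:50 AM–6:35 PM = 10 h 45 min
Total worked: 57 h 4 min = 57.07 h.
Threshold 44 h → overtime 13 h 4 min, regular 44 h 0 min.

Regular 44.00 hours, overtime 13.07 hours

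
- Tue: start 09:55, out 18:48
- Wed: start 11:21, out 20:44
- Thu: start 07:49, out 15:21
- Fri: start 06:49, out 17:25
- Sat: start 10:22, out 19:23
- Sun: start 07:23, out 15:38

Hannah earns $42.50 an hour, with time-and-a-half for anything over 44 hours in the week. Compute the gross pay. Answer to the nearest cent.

$2486.25

Tue: 09:55–18:48 = 8 h 53 min
Wed: 11:21–20:44 = 9 h 23 min
Thu: 07:49–15:21 = 7 h 32 min
Fri: 06:49–17:25 = 10 h 36 min
Sat: 10:22–19:23 = 9 h 1 min
Sun: 07:23–15:38 = 8 h 15 min
Total worked: 53 h 40 min = 3220 min.
Regular 44 h 0 min = 2640 min at $42.50/h; overtime 9 h 40 min = 580 min at $63.75/h.
Pay = (2640 × $42.50 + 580 × $63.75) ÷ 60 = $2486.25.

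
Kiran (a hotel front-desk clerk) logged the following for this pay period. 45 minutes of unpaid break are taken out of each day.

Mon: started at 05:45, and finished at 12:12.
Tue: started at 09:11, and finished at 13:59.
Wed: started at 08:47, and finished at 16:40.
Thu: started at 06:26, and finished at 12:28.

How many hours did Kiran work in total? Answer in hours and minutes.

Mon: 05:45–12:12 = 6 h 27 min; less 45 min break → 5 h 42 min
Tue: 09:11–13:59 = 4 h 48 min; less 45 min break → 4 h 3 min
Wed: 08:47–16:40 = 7 h 53 min; less 45 min break → 7 h 8 min
Thu: 06:26–12:28 = 6 h 2 min; less 45 min break → 5 h 17 min
Total: 5 h 42 min + 4 h 3 min + 7 h 8 min + 5 h 17 min = 22 h 10 min.

22 h 10 min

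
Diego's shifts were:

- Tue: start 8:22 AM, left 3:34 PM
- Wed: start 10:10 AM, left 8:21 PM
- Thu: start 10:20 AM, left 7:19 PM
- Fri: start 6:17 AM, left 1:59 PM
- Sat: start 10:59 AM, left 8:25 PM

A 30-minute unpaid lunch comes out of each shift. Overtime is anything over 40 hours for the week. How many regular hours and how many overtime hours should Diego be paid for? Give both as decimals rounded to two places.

Regular 40.00 hours, overtime 1.00 hours

Tue: 8:22 AM–3:34 PM = 7 h 12 min; less 30 min break → 6 h 42 min
Wed: 10:10 AM–8:21 PM = 10 h 11 min; less 30 min break → 9 h 41 min
Thu: 10:20 AM–7:19 PM = 8 h 59 min; less 30 min break → 8 h 29 min
Fri: 6:17 AM–1:59 PM = 7 h 42 min; less 30 min break → 7 h 12 min
Sat: 10:59 AM–8:25 PM = 9 h 26 min; less 30 min break → 8 h 56 min
Total worked: 41 h 0 min = 41.00 h.
Threshold 40 h → overtime 1 h 0 min, regular 40 h 0 min.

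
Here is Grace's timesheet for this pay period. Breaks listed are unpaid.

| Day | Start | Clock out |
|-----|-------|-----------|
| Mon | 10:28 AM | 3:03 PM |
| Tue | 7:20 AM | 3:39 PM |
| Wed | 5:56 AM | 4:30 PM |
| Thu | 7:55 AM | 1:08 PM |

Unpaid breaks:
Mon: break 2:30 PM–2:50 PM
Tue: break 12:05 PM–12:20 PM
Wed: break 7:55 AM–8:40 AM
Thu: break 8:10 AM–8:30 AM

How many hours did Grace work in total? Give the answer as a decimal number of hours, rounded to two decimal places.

27.02 hours

Mon: 10:28 AM–3:03 PM = 4 h 35 min; less 20 min break → 4 h 15 min
Tue: 7:20 AM–3:39 PM = 8 h 19 min; less 15 min break → 8 h 4 min
Wed: 5:56 AM–4:30 PM = 10 h 34 min; less 45 min break → 9 h 49 min
Thu: 7:55 AM–1:08 PM = 5 h 13 min; less 20 min break → 4 h 53 min
Total: 4 h 15 min + 8 h 4 min + 9 h 49 min + 4 h 53 min = 27 h 1 min.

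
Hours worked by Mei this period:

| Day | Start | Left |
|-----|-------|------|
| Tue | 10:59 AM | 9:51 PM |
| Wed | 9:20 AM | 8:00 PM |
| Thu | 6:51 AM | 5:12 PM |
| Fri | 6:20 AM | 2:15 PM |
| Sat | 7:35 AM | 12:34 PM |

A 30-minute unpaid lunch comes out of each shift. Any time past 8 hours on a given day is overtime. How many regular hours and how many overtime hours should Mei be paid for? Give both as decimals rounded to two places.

Tue: 10:59 AM–9:51 PM = 10 h 52 min; less 30 min break → 10 h 22 min
Wed: 9:20 AM–8:00 PM = 10 h 40 min; less 30 min break → 10 h 10 min
Thu: 6:51 AM–5:12 PM = 10 h 21 min; less 30 min break → 9 h 51 min
Fri: 6:20 AM–2:15 PM = 7 h 55 min; less 30 min break → 7 h 25 min
Sat: 7:35 AM–12:34 PM = 4 h 59 min; less 30 min break → 4 h 29 min
Tue reg 8 h 0 min / OT 2 h 22 min; Wed reg 8 h 0 min / OT 2 h 10 min; Thu reg 8 h 0 min / OT 1 h 51 min; Fri reg 7 h 25 min / OT 0 h 0 min; Sat reg 4 h 29 min / OT 0 h 0 min.
Totals: regular 35 h 54 min, overtime 6 h 23 min.

Regular 35.90 hours, overtime 6.38 hours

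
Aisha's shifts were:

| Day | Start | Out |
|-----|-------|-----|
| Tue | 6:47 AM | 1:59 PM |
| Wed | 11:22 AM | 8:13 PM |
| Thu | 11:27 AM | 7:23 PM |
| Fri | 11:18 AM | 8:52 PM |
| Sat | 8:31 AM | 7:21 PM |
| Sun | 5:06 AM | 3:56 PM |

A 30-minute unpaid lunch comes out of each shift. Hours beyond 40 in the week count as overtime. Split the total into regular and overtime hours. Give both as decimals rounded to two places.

Tue: 6:47 AM–1:59 PM = 7 h 12 min; less 30 min break → 6 h 42 min
Wed: 11:22 AM–8:13 PM = 8 h 51 min; less 30 min break → 8 h 21 min
Thu: 11:27 AM–7:23 PM = 7 h 56 min; less 30 min break → 7 h 26 min
Fri: 11:18 AM–8:52 PM = 9 h 34 min; less 30 min break → 9 h 4 min
Sat: 8:31 AM–7:21 PM = 10 h 50 min; less 30 min break → 10 h 20 min
Sun: 5:06 AM–3:56 PM = 10 h 50 min; less 30 min break → 10 h 20 min
Total worked: 52 h 13 min = 52.22 h.
Threshold 40 h → overtime 12 h 13 min, regular 40 h 0 min.

Regular 40.00 hours, overtime 12.22 hours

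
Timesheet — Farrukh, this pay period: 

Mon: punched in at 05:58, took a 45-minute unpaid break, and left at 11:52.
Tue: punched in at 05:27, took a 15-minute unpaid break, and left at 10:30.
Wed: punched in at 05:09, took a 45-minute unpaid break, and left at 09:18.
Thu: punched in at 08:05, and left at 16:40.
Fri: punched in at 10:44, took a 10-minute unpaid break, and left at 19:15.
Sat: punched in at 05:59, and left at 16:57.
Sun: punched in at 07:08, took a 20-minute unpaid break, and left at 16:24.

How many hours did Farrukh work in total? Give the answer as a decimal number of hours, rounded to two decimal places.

Mon: 05:58–11:52 = 5 h 54 min; less 45 min break → 5 h 9 min
Tue: 05:27–10:30 = 5 h 3 min; less 15 min break → 4 h 48 min
Wed: 05:09–09:18 = 4 h 9 min; less 45 min break → 3 h 24 min
Thu: 08:05–16:40 = 8 h 35 min
Fri: 10:44–19:15 = 8 h 31 min; less 10 min break → 8 h 21 min
Sat: 05:59–16:57 = 10 h 58 min
Sun: 07:08–16:24 = 9 h 16 min; less 20 min break → 8 h 56 min
Total: 5 h 9 min + 4 h 48 min + 3 h 24 min + 8 h 35 min + 8 h 21 min + 10 h 58 min + 8 h 56 min = 50 h 11 min.

50.18 hours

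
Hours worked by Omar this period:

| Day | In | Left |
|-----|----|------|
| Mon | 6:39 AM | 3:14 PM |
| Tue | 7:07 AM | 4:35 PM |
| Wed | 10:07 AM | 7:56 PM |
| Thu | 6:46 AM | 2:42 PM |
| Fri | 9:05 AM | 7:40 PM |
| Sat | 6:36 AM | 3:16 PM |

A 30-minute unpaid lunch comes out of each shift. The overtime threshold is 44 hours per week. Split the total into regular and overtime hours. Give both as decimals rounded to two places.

Mon: 6:39 AM–3:14 PM = 8 h 35 min; less 30 min break → 8 h 5 min
Tue: 7:07 AM–4:35 PM = 9 h 28 min; less 30 min break → 8 h 58 min
Wed: 10:07 AM–7:56 PM = 9 h 49 min; less 30 min break → 9 h 19 min
Thu: 6:46 AM–2:42 PM = 7 h 56 min; less 30 min break → 7 h 26 min
Fri: 9:05 AM–7:40 PM = 10 h 35 min; less 30 min break → 10 h 5 min
Sat: 6:36 AM–3:16 PM = 8 h 40 min; less 30 min break → 8 h 10 min
Total worked: 52 h 3 min = 52.05 h.
Threshold 44 h → overtime 8 h 3 min, regular 44 h 0 min.

Regular 44.00 hours, overtime 8.05 hours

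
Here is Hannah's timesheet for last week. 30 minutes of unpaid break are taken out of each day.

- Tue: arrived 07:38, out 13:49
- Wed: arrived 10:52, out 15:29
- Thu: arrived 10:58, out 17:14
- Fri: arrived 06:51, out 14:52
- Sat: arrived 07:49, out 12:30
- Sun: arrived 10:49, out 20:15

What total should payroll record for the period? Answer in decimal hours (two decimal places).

36.20 hours

Tue: 07:38–13:49 = 6 h 11 min; less 30 min break → 5 h 41 min
Wed: 10:52–15:29 = 4 h 37 min; less 30 min break → 4 h 7 min
Thu: 10:58–17:14 = 6 h 16 min; less 30 min break → 5 h 46 min
Fri: 06:51–14:52 = 8 h 1 min; less 30 min break → 7 h 31 min
Sat: 07:49–12:30 = 4 h 41 min; less 30 min break → 4 h 11 min
Sun: 10:49–20:15 = 9 h 26 min; less 30 min break → 8 h 56 min
Total: 5 h 41 min + 4 h 7 min + 5 h 46 min + 7 h 31 min + 4 h 11 min + 8 h 56 min = 36 h 12 min.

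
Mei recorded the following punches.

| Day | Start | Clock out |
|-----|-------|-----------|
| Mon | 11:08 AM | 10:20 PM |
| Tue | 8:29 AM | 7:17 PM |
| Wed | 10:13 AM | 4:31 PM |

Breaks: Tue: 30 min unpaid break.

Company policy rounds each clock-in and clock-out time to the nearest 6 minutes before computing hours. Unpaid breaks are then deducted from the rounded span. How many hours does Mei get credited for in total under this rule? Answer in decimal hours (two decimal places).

Mon: in 11:08 AM→11:06 AM, out 10:20 PM→10:18 PM; 11 h 12 min
Tue: in 8:29 AM→8:30 AM, out 7:17 PM→7:18 PM; 10 h 48 min − 30 min = 10 h 18 min
Wed: in 10:13 AM→10:12 AM, out 4:31 PM→4:30 PM; 6 h 18 min
Total credited: 27 h 48 min.

27.80 hours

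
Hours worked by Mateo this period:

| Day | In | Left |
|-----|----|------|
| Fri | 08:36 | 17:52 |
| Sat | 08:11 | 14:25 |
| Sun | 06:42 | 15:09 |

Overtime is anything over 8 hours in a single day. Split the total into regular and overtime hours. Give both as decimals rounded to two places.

Regular 22.23 hours, overtime 1.72 hours

Fri: 08:36–17:52 = 9 h 16 min
Sat: 08:11–14:25 = 6 h 14 min
Sun: 06:42–15:09 = 8 h 27 min
Fri reg 8 h 0 min / OT 1 h 16 min; Sat reg 6 h 14 min / OT 0 h 0 min; Sun reg 8 h 0 min / OT 0 h 27 min.
Totals: regular 22 h 14 min, overtime 1 h 43 min.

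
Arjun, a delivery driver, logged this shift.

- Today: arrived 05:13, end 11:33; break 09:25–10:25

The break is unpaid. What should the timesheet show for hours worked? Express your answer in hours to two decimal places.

Today: 05:13–11:33 = 6 h 20 min; less 60 min break → 5 h 20 min

5.33 hours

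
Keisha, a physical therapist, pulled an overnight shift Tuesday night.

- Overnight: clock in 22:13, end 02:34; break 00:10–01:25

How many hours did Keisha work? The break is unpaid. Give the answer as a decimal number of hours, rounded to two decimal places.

Overnight: 22:13 → midnight = 1 h 47 min; midnight → 02:34 = 2 h 34 min; span 4 h 21 min; less 75 min break → 3 h 6 min

3.10 hours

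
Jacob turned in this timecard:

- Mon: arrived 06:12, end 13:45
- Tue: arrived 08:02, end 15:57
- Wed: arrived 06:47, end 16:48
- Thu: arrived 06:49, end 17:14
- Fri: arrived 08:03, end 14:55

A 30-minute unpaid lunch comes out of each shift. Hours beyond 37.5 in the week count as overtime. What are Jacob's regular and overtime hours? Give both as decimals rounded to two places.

Regular 37.50 hours, overtime 2.77 hours

Mon: 06:12–13:45 = 7 h 33 min; less 30 min break → 7 h 3 min
Tue: 08:02–15:57 = 7 h 55 min; less 30 min break → 7 h 25 min
Wed: 06:47–16:48 = 10 h 1 min; less 30 min break → 9 h 31 min
Thu: 06:49–17:14 = 10 h 25 min; less 30 min break → 9 h 55 min
Fri: 08:03–14:55 = 6 h 52 min; less 30 min break → 6 h 22 min
Total worked: 40 h 16 min = 40.27 h.
Threshold 37.5 h → overtime 2 h 46 min, regular 37 h 30 min.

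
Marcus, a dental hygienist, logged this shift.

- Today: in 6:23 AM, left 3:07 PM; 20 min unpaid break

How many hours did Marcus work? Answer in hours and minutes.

8 h 24 min

Today: 6:23 AM–3:07 PM = 8 h 44 min; less 20 min break → 8 h 24 min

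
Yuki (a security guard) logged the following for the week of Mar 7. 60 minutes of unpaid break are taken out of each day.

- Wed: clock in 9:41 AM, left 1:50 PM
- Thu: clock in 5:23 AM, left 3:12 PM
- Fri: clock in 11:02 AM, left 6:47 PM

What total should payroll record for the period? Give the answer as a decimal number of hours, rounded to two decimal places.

18.72 hours

Wed: 9:41 AM–1:50 PM = 4 h 9 min; less 60 min break → 3 h 9 min
Thu: 5:23 AM–3:12 PM = 9 h 49 min; less 60 min break → 8 h 49 min
Fri: 11:02 AM–6:47 PM = 7 h 45 min; less 60 min break → 6 h 45 min
Total: 3 h 9 min + 8 h 49 min + 6 h 45 min = 18 h 43 min.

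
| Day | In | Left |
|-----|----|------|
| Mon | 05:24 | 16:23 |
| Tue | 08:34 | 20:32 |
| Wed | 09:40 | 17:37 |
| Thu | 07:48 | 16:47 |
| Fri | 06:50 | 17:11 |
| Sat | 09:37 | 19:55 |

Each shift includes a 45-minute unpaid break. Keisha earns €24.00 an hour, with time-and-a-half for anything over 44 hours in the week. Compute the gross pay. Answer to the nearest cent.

Mon: 05:24–16:23 = 10 h 59 min; less 45 min break → 10 h 14 min
Tue: 08:34–20:32 = 11 h 58 min; less 45 min break → 11 h 13 min
Wed: 09:40–17:37 = 7 h 57 min; less 45 min break → 7 h 12 min
Thu: 07:48–16:47 = 8 h 59 min; less 45 min break → 8 h 14 min
Fri: 06:50–17:11 = 10 h 21 min; less 45 min break → 9 h 36 min
Sat: 09:37–19:55 = 10 h 18 min; less 45 min break → 9 h 33 min
Total worked: 56 h 2 min = 3362 min.
Regular 44 h 0 min = 2640 min at €24.00/h; overtime 12 h 2 min = 722 min at €36.00/h.
Pay = (2640 × €24.00 + 722 × €36.00) ÷ 60 = €1489.20.

€1489.20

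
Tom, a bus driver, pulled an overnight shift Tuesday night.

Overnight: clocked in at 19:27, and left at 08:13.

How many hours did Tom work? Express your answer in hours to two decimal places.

12.77 hours

Overnight: 19:27 → midnight = 4 h 33 min; midnight → 08:13 = 8 h 13 min; span 12 h 46 min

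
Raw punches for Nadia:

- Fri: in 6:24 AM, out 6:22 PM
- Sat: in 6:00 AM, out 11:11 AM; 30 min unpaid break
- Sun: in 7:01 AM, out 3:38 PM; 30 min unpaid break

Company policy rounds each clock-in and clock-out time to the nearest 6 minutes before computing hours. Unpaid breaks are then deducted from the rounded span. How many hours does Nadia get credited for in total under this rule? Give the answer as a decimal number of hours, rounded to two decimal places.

24.80 hours

Fri: in 6:24 AM→6:24 AM, out 6:22 PM→6:24 PM; 12 h 0 min
Sat: in 6:00 AM→6:00 AM, out 11:11 AM→11:12 AM; 5 h 12 min − 30 min = 4 h 42 min
Sun: in 7:01 AM→7:00 AM, out 3:38 PM→3:36 PM; 8 h 36 min − 30 min = 8 h 6 min
Total credited: 24 h 48 min.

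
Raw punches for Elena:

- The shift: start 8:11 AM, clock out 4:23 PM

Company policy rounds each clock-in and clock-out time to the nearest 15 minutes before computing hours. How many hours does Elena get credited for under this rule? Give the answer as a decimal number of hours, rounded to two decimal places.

The shift: in 8:11 AM→8:15 AM, out 4:23 PM→4:30 PM; 8 h 15 min

8.25 hours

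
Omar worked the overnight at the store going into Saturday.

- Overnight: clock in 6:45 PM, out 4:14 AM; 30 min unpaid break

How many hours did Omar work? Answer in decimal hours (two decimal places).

Overnight: 6:45 PM → midnight = 5 h 15 min; midnight → 4:14 AM = 4 h 14 min; span 9 h 29 min; less 30 min break → 8 h 59 min

8.98 hours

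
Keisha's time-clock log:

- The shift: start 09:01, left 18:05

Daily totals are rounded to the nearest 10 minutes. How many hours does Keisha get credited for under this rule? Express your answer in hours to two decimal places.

The shift: 09:01–18:05 = 9 h 4 min → rounds to 9 h 0 min

9.00 hours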